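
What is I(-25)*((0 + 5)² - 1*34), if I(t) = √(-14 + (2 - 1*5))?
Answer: -9*I*√17 ≈ -37.108*I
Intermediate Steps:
I(t) = I*√17 (I(t) = √(-14 + (2 - 5)) = √(-14 - 3) = √(-17) = I*√17)
I(-25)*((0 + 5)² - 1*34) = (I*√17)*((0 + 5)² - 1*34) = (I*√17)*(5² - 34) = (I*√17)*(25 - 34) = (I*√17)*(-9) = -9*I*√17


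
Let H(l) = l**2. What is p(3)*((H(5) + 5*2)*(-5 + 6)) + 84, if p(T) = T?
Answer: 189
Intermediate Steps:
p(3)*((H(5) + 5*2)*(-5 + 6)) + 84 = 3*((5**2 + 5*2)*(-5 + 6)) + 84 = 3*((25 + 10)*1) + 84 = 3*(35*1) + 84 = 3*35 + 84 = 105 + 84 = 189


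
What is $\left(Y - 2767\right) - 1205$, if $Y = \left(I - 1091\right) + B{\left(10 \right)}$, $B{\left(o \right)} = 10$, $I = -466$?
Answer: $-5519$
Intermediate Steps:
$Y = -1547$ ($Y = \left(-466 - 1091\right) + 10 = -1557 + 10 = -1547$)
$\left(Y - 2767\right) - 1205 = \left(-1547 - 2767\right) - 1205 = -4314 - 1205 = -5519$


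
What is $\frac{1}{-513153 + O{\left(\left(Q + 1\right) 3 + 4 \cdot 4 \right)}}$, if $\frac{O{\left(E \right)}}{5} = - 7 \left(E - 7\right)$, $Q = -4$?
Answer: $- \frac{1}{513153} \approx -1.9487 \cdot 10^{-6}$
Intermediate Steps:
$O{\left(E \right)} = 245 - 35 E$ ($O{\left(E \right)} = 5 \left(- 7 \left(E - 7\right)\right) = 5 \left(- 7 \left(-7 + E\right)\right) = 5 \left(49 - 7 E\right) = 245 - 35 E$)
$\frac{1}{-513153 + O{\left(\left(Q + 1\right) 3 + 4 \cdot 4 \right)}} = \frac{1}{-513153 + \left(245 - 35 \left(\left(-4 + 1\right) 3 + 4 \cdot 4\right)\right)} = \frac{1}{-513153 + \left(245 - 35 \left(\left(-3\right) 3 + 16\right)\right)} = \frac{1}{-513153 + \left(245 - 35 \left(-9 + 16\right)\right)} = \frac{1}{-513153 + \left(245 - 245\right)} = \frac{1}{-513153 + 0} = \frac{1}{-513153} = - \frac{1}{513153}$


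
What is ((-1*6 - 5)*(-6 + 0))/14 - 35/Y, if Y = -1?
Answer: 278/7 ≈ 39.714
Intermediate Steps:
((-1*6 - 5)*(-6 + 0))/14 - 35/Y = ((-1*6 - 5)*(-6 + 0))/14 - 35/(-1) = ((-6 - 5)*(-6))*(1/14) - 35*(-1) = -11*(-6)*(1/14) - 7*(-5) = 66*(1/14) + 35 = 33/7 + 35 = 278/7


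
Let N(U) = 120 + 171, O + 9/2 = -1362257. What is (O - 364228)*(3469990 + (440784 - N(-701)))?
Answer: -13502815678857/2 ≈ -6.7514e+12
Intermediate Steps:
O = -2724523/2 (O = -9/2 - 1362257 = -2724523/2 ≈ -1.3623e+6)
N(U) = 291
(O - 364228)*(3469990 + (440784 - N(-701))) = (-2724523/2 - 364228)*(3469990 + (440784 - 1*291)) = -3452979*(3469990 + (440784 - 291))/2 = -3452979*(3469990 + 440493)/2 = -3452979/2*3910483 = -13502815678857/2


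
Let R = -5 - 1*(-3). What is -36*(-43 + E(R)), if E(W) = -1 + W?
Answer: 1656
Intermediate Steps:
R = -2 (R = -5 + 3 = -2)
-36*(-43 + E(R)) = -36*(-43 + (-1 - 2)) = -36*(-43 - 3) = -36*(-46) = 1656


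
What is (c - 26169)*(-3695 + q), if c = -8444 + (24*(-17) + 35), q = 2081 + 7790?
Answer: -216073536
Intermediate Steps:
q = 9871
c = -8817 (c = -8444 + (-408 + 35) = -8444 - 373 = -8817)
(c - 26169)*(-3695 + q) = (-8817 - 26169)*(-3695 + 9871) = -34986*6176 = -216073536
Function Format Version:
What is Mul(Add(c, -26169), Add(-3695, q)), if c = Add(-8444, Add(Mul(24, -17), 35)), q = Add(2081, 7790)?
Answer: -216073536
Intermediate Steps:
q = 9871
c = -8817 (c = Add(-8444, Add(-408, 35)) = Add(-8444, -373) = -8817)
Mul(Add(c, -26169), Add(-3695, q)) = Mul(Add(-8817, -26169), Add(-3695, 9871)) = Mul(-34986, 6176) = -216073536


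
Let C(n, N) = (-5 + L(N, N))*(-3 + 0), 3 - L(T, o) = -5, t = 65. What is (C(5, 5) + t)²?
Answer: 3136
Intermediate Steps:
L(T, o) = 8 (L(T, o) = 3 - 1*(-5) = 3 + 5 = 8)
C(n, N) = -9 (C(n, N) = (-5 + 8)*(-3 + 0) = 3*(-3) = -9)
(C(5, 5) + t)² = (-9 + 65)² = 56² = 3136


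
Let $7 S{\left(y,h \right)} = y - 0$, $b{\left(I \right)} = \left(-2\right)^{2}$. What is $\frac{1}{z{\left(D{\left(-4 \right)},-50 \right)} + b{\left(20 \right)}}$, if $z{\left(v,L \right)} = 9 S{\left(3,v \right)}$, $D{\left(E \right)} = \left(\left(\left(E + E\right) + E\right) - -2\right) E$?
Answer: $\frac{7}{55} \approx 0.12727$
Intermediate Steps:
$b{\left(I \right)} = 4$
$S{\left(y,h \right)} = \frac{y}{7}$ ($S{\left(y,h \right)} = \frac{y - 0}{7} = \frac{y + 0}{7} = \frac{y}{7}$)
$D{\left(E \right)} = E \left(2 + 3 E\right)$ ($D{\left(E \right)} = \left(\left(2 E + E\right) + 2\right) E = \left(3 E + 2\right) E = \left(2 + 3 E\right) E = E \left(2 + 3 E\right)$)
$z{\left(v,L \right)} = \frac{27}{7}$ ($z{\left(v,L \right)} = 9 \cdot \frac{1}{7} \cdot 3 = 9 \cdot \frac{3}{7} = \frac{27}{7}$)
$\frac{1}{z{\left(D{\left(-4 \right)},-50 \right)} + b{\left(20 \right)}} = \frac{1}{\frac{27}{7} + 4} = \frac{1}{\frac{55}{7}} = \frac{7}{55}$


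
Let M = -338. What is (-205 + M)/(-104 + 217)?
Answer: -543/113 ≈ -4.8053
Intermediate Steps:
(-205 + M)/(-104 + 217) = (-205 - 338)/(-104 + 217) = -543/113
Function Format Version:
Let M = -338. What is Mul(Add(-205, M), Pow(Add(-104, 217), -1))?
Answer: Rational(-543, 113) ≈ -4.8053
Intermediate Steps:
Mul(Add(-205, M), Pow(Add(-104, 217), -1)) = Mul(Add(-205, -338), Pow(Add(-104, 217), -1)) = Mul(-543, Pow(113, -1)) = Mul(-543, Rational(1, 113)) = Rational(-543, 113)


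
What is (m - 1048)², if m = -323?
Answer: 1879641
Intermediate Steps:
(m - 1048)² = (-323 - 1048)² = (-1371)² = 1879641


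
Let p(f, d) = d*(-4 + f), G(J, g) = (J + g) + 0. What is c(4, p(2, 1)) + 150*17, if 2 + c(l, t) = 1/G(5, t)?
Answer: 7645/3 ≈ 2548.3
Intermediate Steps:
G(J, g) = J + g
c(l, t) = -2 + 1/(5 + t)
c(4, p(2, 1)) + 150*17 = (-9 - 2*(-4 + 2))/(5 + 1*(-4 + 2)) + 150*17 = (-9 - 2*(-2))/(5 + 1*(-2)) + 2550 = (-9 - 2*(-2))/(5 - 2) + 2550 = (-9 + 4)/3 + 2550 = (⅓)*(-5) + 2550 = -5/3 + 2550 = 7645/3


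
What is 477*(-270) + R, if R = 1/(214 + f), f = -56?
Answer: -20348819/158 ≈ -1.2879e+5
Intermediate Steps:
R = 1/158 (R = 1/(214 - 56) = 1/158 ≈ 0.0063291)
477*(-270) + R = 477*(-270) + 1/158 = -128790 + 1/158 = -20348819/158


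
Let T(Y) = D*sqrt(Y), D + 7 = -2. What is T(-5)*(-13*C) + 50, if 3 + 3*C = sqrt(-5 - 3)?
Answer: 50 - 78*sqrt(10) - 117*I*sqrt(5) ≈ -196.66 - 261.62*I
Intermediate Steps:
D = -9 (D = -7 - 2 = -9)
T(Y) = -9*sqrt(Y)
C = -1 + 2*I*sqrt(2)/3 (C = -1 + sqrt(-5 - 3)/3 = -1 + sqrt(-8)/3 = -1 + (2*I*sqrt(2))/3 = -1 + 2*I*sqrt(2)/3 ≈ -1.0 + 0.94281*I)
T(-5)*(-13*C) + 50 = (-9*I*sqrt(5))*(-13*(-1 + 2*I*sqrt(2)/3)) + 50 = (-9*I*sqrt(5))*(13 - 26*I*sqrt(2)/3) + 50 = -9*I*sqrt(5)*(13 - 26*I*sqrt(2)/3) + 50 = 50 - 9*I*sqrt(5)*(13 - 26*I*sqrt(2)/3)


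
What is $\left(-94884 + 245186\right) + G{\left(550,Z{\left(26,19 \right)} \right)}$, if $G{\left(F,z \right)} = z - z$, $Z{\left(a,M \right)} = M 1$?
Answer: $150302$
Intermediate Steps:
$Z{\left(a,M \right)} = M$
$G{\left(F,z \right)} = 0$
$\left(-94884 + 245186\right) + G{\left(550,Z{\left(26,19 \right)} \right)} = \left(-94884 + 245186\right) + 0 = 150302 + 0 = 150302$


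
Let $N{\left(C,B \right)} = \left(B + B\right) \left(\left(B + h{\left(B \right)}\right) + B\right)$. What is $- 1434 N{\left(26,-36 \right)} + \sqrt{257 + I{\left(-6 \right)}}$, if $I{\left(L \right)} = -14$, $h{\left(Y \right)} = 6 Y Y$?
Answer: $795422592 + 9 \sqrt{3} \approx 7.9542 \cdot 10^{8}$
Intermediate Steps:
$h{\left(Y \right)} = 6 Y^{2}$
$N{\left(C,B \right)} = 2 B \left(2 B + 6 B^{2}\right)$ ($N{\left(C,B \right)} = \left(B + B\right) \left(\left(B + 6 B^{2}\right) + B\right) = 2 B \left(2 B + 6 B^{2}\right)$)
$- 1434 N{\left(26,-36 \right)} + \sqrt{257 + I{\left(-6 \right)}} = - 1434 \left(-36\right)^{2} \left(4 + 12 \left(-36\right)\right) + \sqrt{257 - 14} = - 1434 \cdot 1296 \left(4 - 432\right) + \sqrt{243} = - 1434 \cdot 1296 \left(-428\right) + 9 \sqrt{3} = \left(-1434\right) \left(-554688\right) + 9 \sqrt{3} = 795422592 + 9 \sqrt{3}$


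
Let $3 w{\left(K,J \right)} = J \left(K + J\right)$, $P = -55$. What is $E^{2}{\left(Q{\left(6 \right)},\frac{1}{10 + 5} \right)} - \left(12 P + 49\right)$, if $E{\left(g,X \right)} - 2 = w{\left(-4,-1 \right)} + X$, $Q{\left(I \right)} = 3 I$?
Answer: $\frac{140611}{225} \approx 624.94$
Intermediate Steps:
$w{\left(K,J \right)} = \frac{J \left(J + K\right)}{3}$ ($w{\left(K,J \right)} = \frac{J \left(K + J\right)}{3} = \frac{J \left(J + K\right)}{3}$)
$E{\left(g,X \right)} = \frac{11}{3} + X$ ($E{\left(g,X \right)} = 2 + \left(\frac{1}{3} \left(-1\right) \left(-1 - 4\right) + X\right) = 2 + \left(\frac{1}{3} \left(-1\right) \left(-5\right) + X\right) = 2 + \left(\frac{5}{3} + X\right) = \frac{11}{3} + X$)
$E^{2}{\left(Q{\left(6 \right)},\frac{1}{10 + 5} \right)} - \left(12 P + 49\right) = \left(\frac{11}{3} + \frac{1}{10 + 5}\right)^{2} - \left(12 \left(-55\right) + 49\right) = \left(\frac{11}{3} + \frac{1}{15}\right)^{2} - \left(-660 + 49\right) = \left(\frac{11}{3} + \frac{1}{15}\right)^{2} - -611 = \left(\frac{56}{15}\right)^{2} + 611 = \frac{3136}{225} + 611 = \frac{140611}{225}$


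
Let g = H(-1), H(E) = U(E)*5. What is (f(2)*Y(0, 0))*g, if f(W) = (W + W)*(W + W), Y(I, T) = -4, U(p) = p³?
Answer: 320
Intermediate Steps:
H(E) = 5*E³ (H(E) = E³*5 = 5*E³)
g = -5 (g = 5*(-1)³ = 5*(-1) = -5)
f(W) = 4*W² (f(W) = (2*W)*(2*W) = 4*W²)
(f(2)*Y(0, 0))*g = ((4*2²)*(-4))*(-5) = ((4*4)*(-4))*(-5) = (16*(-4))*(-5) = -64*(-5) = 320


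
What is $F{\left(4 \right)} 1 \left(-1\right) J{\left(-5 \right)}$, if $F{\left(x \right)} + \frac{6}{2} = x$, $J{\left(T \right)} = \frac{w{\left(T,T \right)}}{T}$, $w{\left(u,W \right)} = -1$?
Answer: $- \frac{1}{5} \approx -0.2$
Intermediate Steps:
$J{\left(T \right)} = - \frac{1}{T}$
$F{\left(x \right)} = -3 + x$
$F{\left(4 \right)} 1 \left(-1\right) J{\left(-5 \right)} = \left(-3 + 4\right) 1 \left(-1\right) \left(- \frac{1}{-5}\right) = 1 \left(-1\right) \left(\left(-1\right) \left(- \frac{1}{5}\right)\right) = \left(-1\right) \frac{1}{5} = - \frac{1}{5}$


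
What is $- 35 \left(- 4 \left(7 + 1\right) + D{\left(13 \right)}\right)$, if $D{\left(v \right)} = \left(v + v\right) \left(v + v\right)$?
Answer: $-22540$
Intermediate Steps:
$D{\left(v \right)} = 4 v^{2}$ ($D{\left(v \right)} = 2 v 2 v = 4 v^{2}$)
$- 35 \left(- 4 \left(7 + 1\right) + D{\left(13 \right)}\right) = - 35 \left(- 4 \left(7 + 1\right) + 4 \cdot 13^{2}\right) = - 35 \left(\left(-4\right) 8 + 4 \cdot 169\right) = - 35 \left(-32 + 676\right) = \left(-35\right) 644 = -22540$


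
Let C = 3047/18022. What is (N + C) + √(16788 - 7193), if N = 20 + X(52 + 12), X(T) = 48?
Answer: 1228543/18022 + √9595 ≈ 166.12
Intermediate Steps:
C = 3047/18022 (C = 3047*(1/18022) = 3047/18022 ≈ 0.16907)
N = 68 (N = 20 + 48 = 68)
(N + C) + √(16788 - 7193) = (68 + 3047/18022) + √(16788 - 7193) = 1228543/18022 + √9595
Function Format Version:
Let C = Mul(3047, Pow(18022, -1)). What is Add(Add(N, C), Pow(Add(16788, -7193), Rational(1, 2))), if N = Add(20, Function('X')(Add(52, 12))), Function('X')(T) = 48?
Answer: Add(Rational(1228543, 18022), Pow(9595, Rational(1, 2))) ≈ 166.12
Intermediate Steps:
C = Rational(3047, 18022) (C = Mul(3047, Rational(1, 18022)) = Rational(3047, 18022) ≈ 0.16907)
N = 68 (N = Add(20, 48) = 68)
Add(Add(N, C), Pow(Add(16788, -7193), Rational(1, 2))) = Add(Add(68, Rational(3047, 18022)), Pow(Add(16788, -7193), Rational(1, 2))) = Add(Rational(1228543, 18022), Pow(9595, Rational(1, 2)))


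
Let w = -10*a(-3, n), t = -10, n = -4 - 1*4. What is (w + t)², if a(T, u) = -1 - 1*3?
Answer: 900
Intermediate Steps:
n = -8 (n = -4 - 4 = -8)
a(T, u) = -4 (a(T, u) = -1 - 3 = -4)
w = 40 (w = -10*(-4) = 40)
(w + t)² = (40 - 10)² = 30² = 900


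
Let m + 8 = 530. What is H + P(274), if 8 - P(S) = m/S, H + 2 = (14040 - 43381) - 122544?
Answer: -20807684/137 ≈ -1.5188e+5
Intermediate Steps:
H = -151887 (H = -2 + ((14040 - 43381) - 122544) = -2 + (-29341 - 122544) = -2 - 151885 = -151887)
m = 522 (m = -8 + 530 = 522)
P(S) = 8 - 522/S
H + P(274) = -151887 + (8 - 522/274) = -151887 + (8 - 522*1/274) = -151887 + (8 - 261/137) = -151887 + 835/137 = -20807684/137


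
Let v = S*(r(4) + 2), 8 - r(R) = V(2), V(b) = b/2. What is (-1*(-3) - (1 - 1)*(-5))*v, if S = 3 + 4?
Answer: 189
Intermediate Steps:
V(b) = b/2 (V(b) = b*(1/2) = b/2)
r(R) = 7 (r(R) = 8 - 2/2 = 8 - 1*1 = 8 - 1 = 7)
S = 7
v = 63 (v = 7*(7 + 2) = 7*9 = 63)
(-1*(-3) - (1 - 1)*(-5))*v = (-1*(-3) - (1 - 1)*(-5))*63 = (3 - 1*0*(-5))*63 = (3 + 0*(-5))*63 = (3 + 0)*63 = 3*63 = 189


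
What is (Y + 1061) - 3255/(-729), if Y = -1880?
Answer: -197932/243 ≈ -814.54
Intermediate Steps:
(Y + 1061) - 3255/(-729) = (-1880 + 1061) - 3255/(-729) = -819 - 3255*(-1/729) = -819 + 1085/243 = -197932/243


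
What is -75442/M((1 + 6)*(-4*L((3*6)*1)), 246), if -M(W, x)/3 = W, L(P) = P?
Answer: -37721/756 ≈ -49.896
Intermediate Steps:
M(W, x) = -3*W
-75442/M((1 + 6)*(-4*L((3*6)*1)), 246) = -75442*1/(216*(1 + 6)) = -75442/((-21*(-72))) = -75442/((-3*(-504))) = -75442/1512 = -75442*1/1512 = -37721/756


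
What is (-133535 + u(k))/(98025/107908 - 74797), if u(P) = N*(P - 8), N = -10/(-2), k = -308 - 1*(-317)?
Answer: 14408955240/8071096651 ≈ 1.7853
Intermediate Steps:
k = 9 (k = -308 + 317 = 9)
N = 5 (N = -10*(-½) = 5)
u(P) = -40 + 5*P (u(P) = 5*(P - 8) = 5*(-8 + P) = -40 + 5*P)
(-133535 + u(k))/(98025/107908 - 74797) = (-133535 + (-40 + 5*9))/(98025/107908 - 74797) = (-133535 + (-40 + 45))/(98025*(1/107908) - 74797) = (-133535 + 5)/(98025/107908 - 74797) = -133530/(-8071096651/107908) = -133530*(-107908/8071096651) = 14408955240/8071096651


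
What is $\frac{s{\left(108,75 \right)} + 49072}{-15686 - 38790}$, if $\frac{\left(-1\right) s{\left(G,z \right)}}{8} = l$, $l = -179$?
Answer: $- \frac{12626}{13619} \approx -0.92709$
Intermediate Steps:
$s{\left(G,z \right)} = 1432$ ($s{\left(G,z \right)} = \left(-8\right) \left(-179\right) = 1432$)
$\frac{s{\left(108,75 \right)} + 49072}{-15686 - 38790} = \frac{1432 + 49072}{-15686 - 38790} = \frac{50504}{-54476} = 50504 \left(- \frac{1}{54476}\right) = - \frac{12626}{13619}$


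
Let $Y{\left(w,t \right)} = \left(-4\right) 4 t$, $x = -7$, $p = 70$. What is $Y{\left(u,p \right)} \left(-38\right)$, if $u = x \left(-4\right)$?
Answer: $42560$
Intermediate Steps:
$u = 28$ ($u = \left(-7\right) \left(-4\right) = 28$)
$Y{\left(w,t \right)} = - 16 t$
$Y{\left(u,p \right)} \left(-38\right) = \left(-16\right) 70 \left(-38\right) = \left(-1120\right) \left(-38\right) = 42560$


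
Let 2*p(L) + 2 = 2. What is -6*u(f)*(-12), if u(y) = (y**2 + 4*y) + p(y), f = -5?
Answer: 360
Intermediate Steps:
p(L) = 0 (p(L) = -1 + (1/2)*2 = -1 + 1 = 0)
u(y) = y**2 + 4*y (u(y) = (y**2 + 4*y) + 0 = y**2 + 4*y)
-6*u(f)*(-12) = -(-30)*(4 - 5)*(-12) = -(-30)*(-1)*(-12) = -6*5*(-12) = -30*(-12) = 360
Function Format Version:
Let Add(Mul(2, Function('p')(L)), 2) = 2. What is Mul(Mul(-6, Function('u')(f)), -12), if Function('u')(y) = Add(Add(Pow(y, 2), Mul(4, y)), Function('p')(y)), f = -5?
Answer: 360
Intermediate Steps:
Function('p')(L) = 0 (Function('p')(L) = Add(-1, Mul(Rational(1, 2), 2)) = Add(-1, 1) = 0)
Function('u')(y) = Add(Pow(y, 2), Mul(4, y)) (Function('u')(y) = Add(Add(Pow(y, 2), Mul(4, y)), 0) = Add(Pow(y, 2), Mul(4, y)))
Mul(Mul(-6, Function('u')(f)), -12) = Mul(Mul(-6, Mul(-5, Add(4, -5))), -12) = Mul(Mul(-6, Mul(-5, -1)), -12) = Mul(Mul(-6, 5), -12) = Mul(-30, -12) = 360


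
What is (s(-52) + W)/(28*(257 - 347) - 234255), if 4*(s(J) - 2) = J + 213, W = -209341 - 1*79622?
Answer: 1155683/947100 ≈ 1.2202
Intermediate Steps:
W = -288963 (W = -209341 - 79622 = -288963)
s(J) = 221/4 + J/4 (s(J) = 2 + (J + 213)/4 = 2 + (213 + J)/4 = 2 + (213/4 + J/4) = 221/4 + J/4)
(s(-52) + W)/(28*(257 - 347) - 234255) = ((221/4 + (¼)*(-52)) - 288963)/(28*(257 - 347) - 234255) = ((221/4 - 13) - 288963)/(28*(-90) - 234255) = (169/4 - 288963)/(-2520 - 234255) = -1155683/4/(-236775) = -1155683/4*(-1/236775) = 1155683/947100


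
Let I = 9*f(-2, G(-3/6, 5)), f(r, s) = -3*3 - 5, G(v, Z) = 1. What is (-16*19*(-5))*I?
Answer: -191520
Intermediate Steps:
f(r, s) = -14 (f(r, s) = -9 - 5 = -14)
I = -126 (I = 9*(-14) = -126)
(-16*19*(-5))*I = (-16*19*(-5))*(-126) = -304*(-5)*(-126) = 1520*(-126) = -191520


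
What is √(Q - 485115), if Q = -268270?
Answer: I*√753385 ≈ 867.98*I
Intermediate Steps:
√(Q - 485115) = √(-268270 - 485115) = √(-753385) = I*√753385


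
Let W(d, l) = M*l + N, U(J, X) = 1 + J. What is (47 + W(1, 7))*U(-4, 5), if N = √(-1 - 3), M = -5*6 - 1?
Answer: 510 - 6*I ≈ 510.0 - 6.0*I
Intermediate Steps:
M = -31 (M = -30 - 1 = -31)
N = 2*I (N = √(-4) = 2*I ≈ 2.0*I)
W(d, l) = -31*l + 2*I
(47 + W(1, 7))*U(-4, 5) = (47 + (-31*7 + 2*I))*(1 - 4) = (47 + (-217 + 2*I))*(-3) = (-170 + 2*I)*(-3) = 510 - 6*I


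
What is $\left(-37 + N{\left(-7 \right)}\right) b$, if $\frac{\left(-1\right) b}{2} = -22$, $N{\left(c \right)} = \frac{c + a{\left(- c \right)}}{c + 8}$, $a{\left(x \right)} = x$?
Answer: $-1628$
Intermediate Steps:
$N{\left(c \right)} = 0$ ($N{\left(c \right)} = \frac{c - c}{c + 8} = \frac{0}{8 + c} = 0$)
$b = 44$ ($b = \left(-2\right) \left(-22\right) = 44$)
$\left(-37 + N{\left(-7 \right)}\right) b = \left(-37 + 0\right) 44 = \left(-37\right) 44 = -1628$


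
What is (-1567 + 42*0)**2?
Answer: 2455489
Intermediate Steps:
(-1567 + 42*0)**2 = (-1567 + 0)**2 = (-1567)**2 = 2455489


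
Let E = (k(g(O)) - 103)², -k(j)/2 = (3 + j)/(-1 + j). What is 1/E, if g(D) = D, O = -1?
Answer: 1/10201 ≈ 9.8030e-5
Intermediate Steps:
k(j) = -2*(3 + j)/(-1 + j)
E = 10201 (E = (2*(-3 - 1*(-1))/(-1 - 1) - 103)² = (2*(-3 + 1)/(-2) - 103)² = (2*(-½)*(-2) - 103)² = (2 - 103)² = (-101)² = 10201)
1/E = 1/10201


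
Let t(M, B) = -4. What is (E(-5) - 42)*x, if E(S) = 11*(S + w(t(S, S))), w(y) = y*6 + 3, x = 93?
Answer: -30504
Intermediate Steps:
w(y) = 3 + 6*y (w(y) = 6*y + 3 = 3 + 6*y)
E(S) = -231 + 11*S (E(S) = 11*(S + (3 + 6*(-4))) = 11*(S + (3 - 24)) = 11*(S - 21) = 11*(-21 + S) = -231 + 11*S)
(E(-5) - 42)*x = ((-231 + 11*(-5)) - 42)*93 = ((-231 - 55) - 42)*93 = (-286 - 42)*93 = -328*93 = -30504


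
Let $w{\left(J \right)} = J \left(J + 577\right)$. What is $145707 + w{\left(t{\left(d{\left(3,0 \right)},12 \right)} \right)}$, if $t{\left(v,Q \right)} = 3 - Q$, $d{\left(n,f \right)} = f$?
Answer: $140595$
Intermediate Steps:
$w{\left(J \right)} = J \left(577 + J\right)$
$145707 + w{\left(t{\left(d{\left(3,0 \right)},12 \right)} \right)} = 145707 + \left(3 - 12\right) \left(577 + \left(3 - 12\right)\right) = 145707 - 9 \left(577 - 9\right) = 145707 - 5112 = 140595$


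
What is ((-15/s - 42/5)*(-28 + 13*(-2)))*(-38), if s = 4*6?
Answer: -185193/10 ≈ -18519.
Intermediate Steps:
s = 24
((-15/s - 42/5)*(-28 + 13*(-2)))*(-38) = ((-15/24 - 42/5)*(-28 + 13*(-2)))*(-38) = ((-15*1/24 - 42*1/5)*(-28 - 26))*(-38) = ((-5/8 - 42/5)*(-54))*(-38) = -361/40*(-54)*(-38) = (9747/20)*(-38) = -185193/10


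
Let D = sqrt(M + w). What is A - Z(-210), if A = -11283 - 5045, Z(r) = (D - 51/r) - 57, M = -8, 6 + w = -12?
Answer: -1138987/70 - I*sqrt(26) ≈ -16271.0 - 5.099*I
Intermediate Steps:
w = -18 (w = -6 - 12 = -18)
D = I*sqrt(26) (D = sqrt(-8 - 18) = sqrt(-26) = I*sqrt(26) ≈ 5.099*I)
Z(r) = -57 - 51/r + I*sqrt(26) (Z(r) = (I*sqrt(26) - 51/r) - 57 = (-51/r + I*sqrt(26)) - 57 = -57 - 51/r + I*sqrt(26))
A = -16328
A - Z(-210) = -16328 - (-57 - 51/(-210) + I*sqrt(26)) = -16328 - (-57 - 51*(-1/210) + I*sqrt(26)) = -16328 - (-57 + 17/70 + I*sqrt(26)) = -16328 - (-3973/70 + I*sqrt(26)) = -16328 + (3973/70 - I*sqrt(26)) = -1138987/70 - I*sqrt(26)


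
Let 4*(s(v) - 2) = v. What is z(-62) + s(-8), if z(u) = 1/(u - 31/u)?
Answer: -2/123 ≈ -0.016260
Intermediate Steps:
s(v) = 2 + v/4
z(-62) + s(-8) = -62/(-31 + (-62)²) + (2 + (¼)*(-8)) = -62/(-31 + 3844) + (2 - 2) = -62/3813 + 0 = -62*1/3813 + 0 = -2/123 + 0 = -2/123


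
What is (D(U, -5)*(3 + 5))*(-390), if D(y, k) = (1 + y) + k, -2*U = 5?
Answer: 20280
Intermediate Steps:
U = -5/2 (U = -½*5 = -5/2 ≈ -2.5000)
D(y, k) = 1 + k + y
(D(U, -5)*(3 + 5))*(-390) = ((1 - 5 - 5/2)*(3 + 5))*(-390) = -13/2*8*(-390) = -52*(-390) = 20280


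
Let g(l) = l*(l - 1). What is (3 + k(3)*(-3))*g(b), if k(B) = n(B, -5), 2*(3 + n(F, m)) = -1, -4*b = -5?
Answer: 135/32 ≈ 4.2188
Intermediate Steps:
b = 5/4 (b = -1/4*(-5) = 5/4 ≈ 1.2500)
g(l) = l*(-1 + l)
n(F, m) = -7/2 (n(F, m) = -3 + (1/2)*(-1) = -3 - 1/2 = -7/2)
k(B) = -7/2
(3 + k(3)*(-3))*g(b) = (3 - 7/2*(-3))*(5*(-1 + 5/4)/4) = (3 + 21/2)*((5/4)*(1/4)) = (27/2)*(5/16) = 135/32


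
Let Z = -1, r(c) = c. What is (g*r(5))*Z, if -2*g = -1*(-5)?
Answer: 25/2 ≈ 12.500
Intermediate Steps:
g = -5/2 (g = -(-1)*(-5)/2 = -½*5 = -5/2 ≈ -2.5000)
(g*r(5))*Z = -5/2*5*(-1) = -25/2*(-1) = 25/2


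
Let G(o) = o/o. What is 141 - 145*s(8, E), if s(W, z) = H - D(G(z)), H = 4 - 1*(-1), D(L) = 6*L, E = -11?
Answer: 286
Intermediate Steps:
G(o) = 1
H = 5 (H = 4 + 1 = 5)
s(W, z) = -1 (s(W, z) = 5 - 6 = -1)
141 - 145*s(8, E) = 141 - 145*(-1) = 141 + 145 = 286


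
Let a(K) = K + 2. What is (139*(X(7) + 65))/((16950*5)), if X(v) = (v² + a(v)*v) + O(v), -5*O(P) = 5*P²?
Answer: 8896/42375 ≈ 0.20994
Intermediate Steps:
O(P) = -P²
a(K) = 2 + K
X(v) = v*(2 + v) (X(v) = (v² + (2 + v)*v) - v² = (v² + v*(2 + v)) - v² = v*(2 + v))
(139*(X(7) + 65))/((16950*5)) = (139*(7*(2 + 7) + 65))/((16950*5)) = (139*(7*9 + 65))/84750 = (139*(63 + 65))*(1/84750) = (139*128)*(1/84750) = 17792*(1/84750) = 8896/42375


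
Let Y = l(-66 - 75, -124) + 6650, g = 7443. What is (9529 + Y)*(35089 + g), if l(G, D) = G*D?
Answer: 1431754716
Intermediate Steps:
l(G, D) = D*G
Y = 24134 (Y = -124*(-66 - 75) + 6650 = -124*(-141) + 6650 = 17484 + 6650 = 24134)
(9529 + Y)*(35089 + g) = (9529 + 24134)*(35089 + 7443) = 33663*42532 = 1431754716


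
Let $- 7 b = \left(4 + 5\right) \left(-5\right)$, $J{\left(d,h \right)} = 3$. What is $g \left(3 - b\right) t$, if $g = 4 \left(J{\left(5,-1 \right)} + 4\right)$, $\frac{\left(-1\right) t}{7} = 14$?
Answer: $9408$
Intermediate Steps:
$t = -98$ ($t = \left(-7\right) 14 = -98$)
$b = \frac{45}{7}$ ($b = - \frac{\left(4 + 5\right) \left(-5\right)}{7} = - \frac{9 \left(-5\right)}{7} = \left(- \frac{1}{7}\right) \left(-45\right) = \frac{45}{7} \approx 6.4286$)
$g = 28$ ($g = 4 \left(3 + 4\right) = 4 \cdot 7 = 28$)
$g \left(3 - b\right) t = 28 \left(3 - \frac{45}{7}\right) \left(-98\right) = 28 \left(- \frac{24}{7}\right) \left(-98\right) = \left(-96\right) \left(-98\right) = 9408$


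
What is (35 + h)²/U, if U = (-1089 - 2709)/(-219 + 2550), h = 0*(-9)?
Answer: -317275/422 ≈ -751.84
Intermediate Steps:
h = 0
U = -422/259 (U = -3798/2331 = -3798*1/2331 = -422/259 ≈ -1.6293)
(35 + h)²/U = (35 + 0)²/(-422/259) = 35²*(-259/422) = 1225*(-259/422) = -317275/422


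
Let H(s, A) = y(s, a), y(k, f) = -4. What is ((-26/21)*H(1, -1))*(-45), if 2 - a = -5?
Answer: -1560/7 ≈ -222.86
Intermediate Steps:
a = 7 (a = 2 - 1*(-5) = 2 + 5 = 7)
H(s, A) = -4
((-26/21)*H(1, -1))*(-45) = (-26/21*(-4))*(-45) = (-26*1/21*(-4))*(-45) = -26/21*(-4)*(-45) = (104/21)*(-45) = -1560/7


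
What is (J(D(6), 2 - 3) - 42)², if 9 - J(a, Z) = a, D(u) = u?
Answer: 1521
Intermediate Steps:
J(a, Z) = 9 - a
(J(D(6), 2 - 3) - 42)² = ((9 - 1*6) - 42)² = ((9 - 6) - 42)² = (3 - 42)² = (-39)² = 1521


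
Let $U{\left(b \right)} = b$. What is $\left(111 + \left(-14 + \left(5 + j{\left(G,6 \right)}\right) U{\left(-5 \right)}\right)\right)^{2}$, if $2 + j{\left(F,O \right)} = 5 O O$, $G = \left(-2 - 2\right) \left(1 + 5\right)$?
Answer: $669124$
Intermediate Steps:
$G = -24$ ($G = \left(-4\right) 6 = -24$)
$j{\left(F,O \right)} = -2 + 5 O^{2}$ ($j{\left(F,O \right)} = -2 + 5 O O = -2 + 5 O^{2}$)
$\left(111 + \left(-14 + \left(5 + j{\left(G,6 \right)}\right) U{\left(-5 \right)}\right)\right)^{2} = \left(111 + \left(-14 + \left(5 - \left(2 - 5 \cdot 6^{2}\right)\right) \left(-5\right)\right)\right)^{2} = \left(111 + \left(-14 + \left(5 + \left(-2 + 5 \cdot 36\right)\right) \left(-5\right)\right)\right)^{2} = \left(111 + \left(-14 + \left(5 + \left(-2 + 180\right)\right) \left(-5\right)\right)\right)^{2} = \left(111 + \left(-14 + \left(5 + 178\right) \left(-5\right)\right)\right)^{2} = \left(111 + \left(-14 + 183 \left(-5\right)\right)\right)^{2} = \left(111 - 929\right)^{2} = \left(-818\right)^{2} = 669124$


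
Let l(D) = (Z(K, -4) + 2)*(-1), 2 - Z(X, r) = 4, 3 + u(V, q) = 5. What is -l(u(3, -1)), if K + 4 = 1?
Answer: 0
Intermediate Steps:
K = -3 (K = -4 + 1 = -3)
u(V, q) = 2 (u(V, q) = -3 + 5 = 2)
Z(X, r) = -2 (Z(X, r) = 2 - 1*4 = 2 - 4 = -2)
l(D) = 0 (l(D) = (-2 + 2)*(-1) = 0*(-1) = 0)
-l(u(3, -1)) = -1*0 = 0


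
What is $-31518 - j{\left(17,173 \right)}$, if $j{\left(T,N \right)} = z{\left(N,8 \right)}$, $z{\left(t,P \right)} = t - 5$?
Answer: $-31686$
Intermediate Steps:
$z{\left(t,P \right)} = -5 + t$
$j{\left(T,N \right)} = -5 + N$
$-31518 - j{\left(17,173 \right)} = -31518 - \left(-5 + 173\right) = -31518 - 168 = -31686$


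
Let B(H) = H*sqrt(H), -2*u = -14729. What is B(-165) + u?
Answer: 14729/2 - 165*I*sqrt(165) ≈ 7364.5 - 2119.5*I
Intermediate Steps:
u = 14729/2 (u = -1/2*(-14729) = 14729/2 ≈ 7364.5)
B(H) = H**(3/2)
B(-165) + u = (-165)**(3/2) + 14729/2 = -165*I*sqrt(165) + 14729/2 = 14729/2 - 165*I*sqrt(165)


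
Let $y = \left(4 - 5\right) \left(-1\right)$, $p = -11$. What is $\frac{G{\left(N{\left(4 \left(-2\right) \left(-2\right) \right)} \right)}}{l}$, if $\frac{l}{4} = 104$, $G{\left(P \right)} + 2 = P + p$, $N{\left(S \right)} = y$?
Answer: $- \frac{3}{104} \approx -0.028846$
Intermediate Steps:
$y = 1$ ($y = \left(-1\right) \left(-1\right) = 1$)
$N{\left(S \right)} = 1$
$G{\left(P \right)} = -13 + P$ ($G{\left(P \right)} = -2 + \left(P - 11\right) = -2 + \left(-11 + P\right) = -13 + P$)
$l = 416$ ($l = 4 \cdot 104 = 416$)
$\frac{G{\left(N{\left(4 \left(-2\right) \left(-2\right) \right)} \right)}}{l} = \frac{-13 + 1}{416} = \left(-12\right) \frac{1}{416} = - \frac{3}{104}$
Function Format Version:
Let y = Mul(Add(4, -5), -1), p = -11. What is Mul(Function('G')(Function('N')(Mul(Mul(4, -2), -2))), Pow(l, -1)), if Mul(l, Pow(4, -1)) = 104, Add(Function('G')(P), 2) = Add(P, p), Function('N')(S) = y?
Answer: Rational(-3, 104) ≈ -0.028846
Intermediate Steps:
y = 1 (y = Mul(-1, -1) = 1)
Function('N')(S) = 1
Function('G')(P) = Add(-13, P) (Function('G')(P) = Add(-2, Add(P, -11)) = Add(-2, Add(-11, P)) = Add(-13, P))
l = 416 (l = Mul(4, 104) = 416)
Mul(Function('G')(Function('N')(Mul(Mul(4, -2), -2))), Pow(l, -1)) = Mul(Add(-13, 1), Pow(416, -1)) = Mul(-12, Rational(1, 416)) = Rational(-3, 104)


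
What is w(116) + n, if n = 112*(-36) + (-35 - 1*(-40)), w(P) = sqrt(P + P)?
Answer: -4027 + 2*sqrt(58) ≈ -4011.8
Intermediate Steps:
w(P) = sqrt(2)*sqrt(P) (w(P) = sqrt(2*P) = sqrt(2)*sqrt(P))
n = -4027 (n = -4032 + (-35 + 40) = -4032 + 5 = -4027)
w(116) + n = sqrt(2)*sqrt(116) - 4027 = sqrt(2)*(2*sqrt(29)) - 4027 = 2*sqrt(58) - 4027 = -4027 + 2*sqrt(58)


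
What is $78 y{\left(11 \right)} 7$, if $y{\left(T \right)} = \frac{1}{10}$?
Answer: $\frac{273}{5} \approx 54.6$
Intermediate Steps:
$y{\left(T \right)} = \frac{1}{10}$
$78 y{\left(11 \right)} 7 = 78 \cdot \frac{1}{10} \cdot 7 = \frac{39}{5} \cdot 7 = \frac{273}{5}$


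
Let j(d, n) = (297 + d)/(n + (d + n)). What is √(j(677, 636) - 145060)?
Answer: I*√551023162734/1949 ≈ 380.87*I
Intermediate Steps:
j(d, n) = (297 + d)/(d + 2*n)
√(j(677, 636) - 145060) = √((297 + 677)/(677 + 2*636) - 145060) = √(974/(677 + 1272) - 145060) = √(974/1949 - 145060) = √(-282720966/1949) = I*√551023162734/1949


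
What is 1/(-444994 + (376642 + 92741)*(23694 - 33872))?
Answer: -1/4777825168 ≈ -2.0930e-10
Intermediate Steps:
1/(-444994 + (376642 + 92741)*(23694 - 33872)) = 1/(-444994 + 469383*(-10178)) = 1/(-444994 - 4777380174) = 1/(-4777825168) = -1/4777825168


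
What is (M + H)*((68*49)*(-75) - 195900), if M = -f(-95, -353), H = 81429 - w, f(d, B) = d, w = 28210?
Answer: -23767381200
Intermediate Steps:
H = 53219 (H = 81429 - 1*28210 = 81429 - 28210 = 53219)
M = 95 (M = -1*(-95) = 95)
(M + H)*((68*49)*(-75) - 195900) = (95 + 53219)*((68*49)*(-75) - 195900) = 53314*(3332*(-75) - 195900) = 53314*(-249900 - 195900) = 53314*(-445800) = -23767381200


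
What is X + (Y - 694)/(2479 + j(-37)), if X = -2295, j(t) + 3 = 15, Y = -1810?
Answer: -5719349/2491 ≈ -2296.0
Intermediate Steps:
j(t) = 12 (j(t) = -3 + 15 = 12)
X + (Y - 694)/(2479 + j(-37)) = -2295 + (-1810 - 694)/(2479 + 12) = -2295 - 2504/2491 = -5719349/2491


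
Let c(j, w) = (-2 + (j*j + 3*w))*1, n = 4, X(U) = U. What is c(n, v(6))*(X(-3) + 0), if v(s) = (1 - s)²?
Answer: -267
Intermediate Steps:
c(j, w) = -2 + j² + 3*w (c(j, w) = (-2 + (j² + 3*w))*1 = (-2 + j² + 3*w)*1 = -2 + j² + 3*w)
c(n, v(6))*(X(-3) + 0) = (-2 + 4² + 3*(-1 + 6)²)*(-3 + 0) = (-2 + 16 + 3*5²)*(-3) = (-2 + 16 + 3*25)*(-3) = (-2 + 16 + 75)*(-3) = 89*(-3) = -267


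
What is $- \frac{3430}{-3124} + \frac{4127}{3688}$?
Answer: $\frac{6385647}{2880328} \approx 2.217$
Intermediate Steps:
$- \frac{3430}{-3124} + \frac{4127}{3688} = \left(-3430\right) \left(- \frac{1}{3124}\right) + 4127 \cdot \frac{1}{3688} = \frac{1715}{1562} + \frac{4127}{3688} = \frac{6385647}{2880328}$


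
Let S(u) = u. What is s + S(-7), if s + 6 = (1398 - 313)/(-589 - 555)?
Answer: -15957/1144 ≈ -13.948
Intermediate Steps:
s = -7949/1144 (s = -6 + (1398 - 313)/(-589 - 555) = -6 + 1085/(-1144) = -6 + 1085*(-1/1144) = -6 - 1085/1144 = -7949/1144 ≈ -6.9484)
s + S(-7) = -7949/1144 - 7 = -15957/1144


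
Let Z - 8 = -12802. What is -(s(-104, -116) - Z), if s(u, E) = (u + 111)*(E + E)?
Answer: -11170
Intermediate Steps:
Z = -12794 (Z = 8 - 12802 = -12794)
s(u, E) = 2*E*(111 + u) (s(u, E) = (111 + u)*(2*E) = 2*E*(111 + u))
-(s(-104, -116) - Z) = -(2*(-116)*(111 - 104) - 1*(-12794)) = -(2*(-116)*7 + 12794) = -(-1624 + 12794) = -1*11170 = -11170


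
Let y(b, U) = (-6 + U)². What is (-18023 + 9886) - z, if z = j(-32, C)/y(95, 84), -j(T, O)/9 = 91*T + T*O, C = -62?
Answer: -1375385/169 ≈ -8138.4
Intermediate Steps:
j(T, O) = -819*T - 9*O*T (j(T, O) = -9*(91*T + T*O) = -9*(91*T + O*T) = -819*T - 9*O*T)
z = 232/169 (z = (-9*(-32)*(91 - 62))/((-6 + 84)²) = (-9*(-32)*29)/(78²) = 8352/6084 = 8352*(1/6084) = 232/169 ≈ 1.3728)
(-18023 + 9886) - z = (-18023 + 9886) - 1*232/169 = -8137 - 232/169 = -1375385/169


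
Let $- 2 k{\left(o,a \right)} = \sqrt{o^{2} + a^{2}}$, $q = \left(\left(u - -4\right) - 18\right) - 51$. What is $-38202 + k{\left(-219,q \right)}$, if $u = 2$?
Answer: $-38202 - \frac{3 \sqrt{5770}}{2} \approx -38316.0$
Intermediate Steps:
$q = -63$ ($q = \left(\left(2 - -4\right) - 18\right) - 51 = \left(\left(2 + 4\right) - 18\right) - 51 = \left(6 - 18\right) - 51 = -12 - 51 = -63$)
$k{\left(o,a \right)} = - \frac{\sqrt{a^{2} + o^{2}}}{2}$ ($k{\left(o,a \right)} = - \frac{\sqrt{o^{2} + a^{2}}}{2} = - \frac{\sqrt{a^{2} + o^{2}}}{2}$)
$-38202 + k{\left(-219,q \right)} = -38202 - \frac{\sqrt{\left(-63\right)^{2} + \left(-219\right)^{2}}}{2} = -38202 - \frac{\sqrt{3969 + 47961}}{2} = -38202 - \frac{\sqrt{51930}}{2} = -38202 - \frac{3 \sqrt{5770}}{2}$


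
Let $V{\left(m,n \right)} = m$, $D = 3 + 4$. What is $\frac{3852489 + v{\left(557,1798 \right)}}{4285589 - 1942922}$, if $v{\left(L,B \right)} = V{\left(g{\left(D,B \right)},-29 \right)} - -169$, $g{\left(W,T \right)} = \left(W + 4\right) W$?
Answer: $\frac{1284245}{780889} \approx 1.6446$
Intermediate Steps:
$D = 7$
$g{\left(W,T \right)} = W \left(4 + W\right)$ ($g{\left(W,T \right)} = \left(4 + W\right) W = W \left(4 + W\right)$)
$v{\left(L,B \right)} = 246$ ($v{\left(L,B \right)} = 7 \left(4 + 7\right) - -169 = 7 \cdot 11 + 169 = 77 + 169 = 246$)
$\frac{3852489 + v{\left(557,1798 \right)}}{4285589 - 1942922} = \frac{3852489 + 246}{4285589 - 1942922} = \frac{3852735}{2342667} = 3852735 \cdot \frac{1}{2342667} = \frac{1284245}{780889}$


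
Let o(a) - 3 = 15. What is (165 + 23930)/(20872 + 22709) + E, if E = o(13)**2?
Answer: 14144339/43581 ≈ 324.55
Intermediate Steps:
o(a) = 18 (o(a) = 3 + 15 = 18)
E = 324 (E = 18**2 = 324)
(165 + 23930)/(20872 + 22709) + E = (165 + 23930)/(20872 + 22709) + 324 = 24095/43581 + 324 = 14144339/43581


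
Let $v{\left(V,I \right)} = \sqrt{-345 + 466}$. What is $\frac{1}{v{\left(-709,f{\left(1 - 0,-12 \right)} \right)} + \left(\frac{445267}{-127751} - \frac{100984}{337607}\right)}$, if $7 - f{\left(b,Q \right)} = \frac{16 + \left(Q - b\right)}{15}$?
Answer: $\frac{43129631857}{311199887374} \approx 0.13859$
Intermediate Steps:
$f{\left(b,Q \right)} = \frac{89}{15} - \frac{Q}{15} + \frac{b}{15}$ ($f{\left(b,Q \right)} = 7 - \frac{16 + \left(Q - b\right)}{15} = 7 - \left(16 + Q - b\right) \frac{1}{15} = 7 - \left(\frac{16}{15} - \frac{b}{15} + \frac{Q}{15}\right) = \frac{89}{15} - \frac{Q}{15} + \frac{b}{15}$)
$v{\left(V,I \right)} = 11$ ($v{\left(V,I \right)} = \sqrt{121} = 11$)
$\frac{1}{v{\left(-709,f{\left(1 - 0,-12 \right)} \right)} + \left(\frac{445267}{-127751} - \frac{100984}{337607}\right)} = \frac{1}{11 + \left(\frac{445267}{-127751} - \frac{100984}{337607}\right)} = \frac{1}{11 + \left(445267 \left(- \frac{1}{127751}\right) - \frac{100984}{337607}\right)} = \frac{1}{11 - \frac{163226063053}{43129631857}} = \frac{1}{\frac{311199887374}{43129631857}} = \frac{43129631857}{311199887374}$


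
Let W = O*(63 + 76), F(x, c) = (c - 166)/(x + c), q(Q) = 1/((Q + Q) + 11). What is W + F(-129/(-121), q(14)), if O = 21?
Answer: 14255455/5152 ≈ 2767.0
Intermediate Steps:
q(Q) = 1/(11 + 2*Q) (q(Q) = 1/(2*Q + 11) = 1/(11 + 2*Q))
F(x, c) = (-166 + c)/(c + x)
W = 2919 (W = 21*(63 + 76) = 21*139 = 2919)
W + F(-129/(-121), q(14)) = 2919 + (-166 + 1/(11 + 2*14))/(1/(11 + 2*14) - 129/(-121)) = 2919 + (-166 + 1/(11 + 28))/(1/(11 + 28) - 129*(-1/121)) = 2919 + (-166 + 1/39)/(1/39 + 129/121) = 2919 - 6473/39/(5152/4719) = 2919 + (4719/5152)*(-6473/39) = 2919 - 783233/5152 = 14255455/5152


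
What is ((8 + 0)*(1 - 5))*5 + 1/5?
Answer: -799/5 ≈ -159.80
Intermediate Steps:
((8 + 0)*(1 - 5))*5 + 1/5 = (8*(-4))*5 + ⅕ = -32*5 + ⅕ = -160 + ⅕ = -799/5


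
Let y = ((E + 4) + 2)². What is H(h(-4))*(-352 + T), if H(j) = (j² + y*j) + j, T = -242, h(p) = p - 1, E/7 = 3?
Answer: 2153250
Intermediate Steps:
E = 21 (E = 7*3 = 21)
h(p) = -1 + p
y = 729 (y = ((21 + 4) + 2)² = (25 + 2)² = 27² = 729)
H(j) = j² + 730*j (H(j) = (j² + 729*j) + j = j² + 730*j)
H(h(-4))*(-352 + T) = ((-1 - 4)*(730 + (-1 - 4)))*(-352 - 242) = -5*(730 - 5)*(-594) = -5*725*(-594) = -3625*(-594) = 2153250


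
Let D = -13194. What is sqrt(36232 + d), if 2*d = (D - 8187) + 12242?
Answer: 5*sqrt(5066)/2 ≈ 177.94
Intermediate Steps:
d = -9139/2 (d = ((-13194 - 8187) + 12242)/2 = (-21381 + 12242)/2 = (1/2)*(-9139) = -9139/2 ≈ -4569.5)
sqrt(36232 + d) = sqrt(36232 - 9139/2) = sqrt(63325/2) = 5*sqrt(5066)/2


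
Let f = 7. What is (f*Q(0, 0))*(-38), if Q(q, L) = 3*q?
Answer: 0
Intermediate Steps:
(f*Q(0, 0))*(-38) = (7*(3*0))*(-38) = (7*0)*(-38) = 0*(-38) = 0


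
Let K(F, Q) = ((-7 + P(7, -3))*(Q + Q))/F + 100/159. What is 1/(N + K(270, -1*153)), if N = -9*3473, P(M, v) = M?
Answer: -159/4969763 ≈ -3.1993e-5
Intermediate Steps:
K(F, Q) = 100/159 (K(F, Q) = ((-7 + 7)*(Q + Q))/F + 100/159 = (0*(2*Q))/F + 100*(1/159) = 0/F + 100/159 = 0 + 100/159 = 100/159)
N = -31257
1/(N + K(270, -1*153)) = 1/(-31257 + 100/159) = 1/(-4969763/159) = -159/4969763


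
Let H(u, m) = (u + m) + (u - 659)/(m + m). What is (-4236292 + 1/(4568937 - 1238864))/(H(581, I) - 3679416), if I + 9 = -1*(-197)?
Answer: 530429276510244/460606156700855 ≈ 1.1516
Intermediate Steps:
I = 188 (I = -9 - 1*(-197) = -9 + 197 = 188)
H(u, m) = m + u + (-659 + u)/(2*m) (H(u, m) = (m + u) + (-659 + u)/((2*m)) = (m + u) + (-659 + u)*(1/(2*m)) = (m + u) + (-659 + u)/(2*m) = m + u + (-659 + u)/(2*m))
(-4236292 + 1/(4568937 - 1238864))/(H(581, I) - 3679416) = (-4236292 + 1/(4568937 - 1238864))/((½)*(-659 + 581 + 2*188*(188 + 581))/188 - 3679416) = (-4236292 + 1/3330073)/((½)*(1/188)*(-659 + 581 + 2*188*769) - 3679416) = (-4236292 + 1/3330073)/((½)*(1/188)*(-659 + 581 + 289144) - 3679416) = -14107161609315/(3330073*((½)*(1/188)*289066 - 3679416)) = -14107161609315/(3330073*(144533/188 - 3679416)) = -14107161609315/(3330073*(-691585675/188)) = -14107161609315/3330073*(-188/691585675) = 530429276510244/460606156700855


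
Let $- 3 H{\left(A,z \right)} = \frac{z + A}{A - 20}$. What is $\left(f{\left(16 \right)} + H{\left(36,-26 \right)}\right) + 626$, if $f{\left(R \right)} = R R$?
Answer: $\frac{21163}{24} \approx 881.79$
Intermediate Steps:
$H{\left(A,z \right)} = - \frac{A + z}{3 \left(-20 + A\right)}$ ($H{\left(A,z \right)} = - \frac{\left(z + A\right) \frac{1}{A - 20}}{3} = - \frac{\left(A + z\right) \frac{1}{-20 + A}}{3} = - \frac{\frac{1}{-20 + A} \left(A + z\right)}{3} = - \frac{A + z}{3 \left(-20 + A\right)}$)
$f{\left(R \right)} = R^{2}$
$\left(f{\left(16 \right)} + H{\left(36,-26 \right)}\right) + 626 = \left(16^{2} + \frac{\left(-1\right) 36 - -26}{3 \left(-20 + 36\right)}\right) + 626 = \left(256 + \frac{-36 + 26}{3 \cdot 16}\right) + 626 = \left(256 + \frac{1}{3} \cdot \frac{1}{16} \left(-10\right)\right) + 626 = \left(256 - \frac{5}{24}\right) + 626 = \frac{6139}{24} + 626 = \frac{21163}{24}$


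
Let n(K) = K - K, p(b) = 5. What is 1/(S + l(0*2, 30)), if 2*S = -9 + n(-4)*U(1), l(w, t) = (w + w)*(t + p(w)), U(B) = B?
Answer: -2/9 ≈ -0.22222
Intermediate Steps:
n(K) = 0
l(w, t) = 2*w*(5 + t) (l(w, t) = (w + w)*(t + 5) = (2*w)*(5 + t) = 2*w*(5 + t))
S = -9/2 (S = (-9 + 0*1)/2 = (-9 + 0)/2 = (½)*(-9) = -9/2 ≈ -4.5000)
1/(S + l(0*2, 30)) = 1/(-9/2 + 2*(0*2)*(5 + 30)) = 1/(-9/2 + 2*0*35) = 1/(-9/2 + 0) = 1/(-9/2) = -2/9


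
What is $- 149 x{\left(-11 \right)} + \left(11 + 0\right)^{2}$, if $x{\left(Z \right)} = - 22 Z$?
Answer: $-35937$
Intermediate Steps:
$- 149 x{\left(-11 \right)} + \left(11 + 0\right)^{2} = - 149 \left(\left(-22\right) \left(-11\right)\right) + \left(11 + 0\right)^{2} = \left(-149\right) 242 + 11^{2} = -36058 + 121 = -35937$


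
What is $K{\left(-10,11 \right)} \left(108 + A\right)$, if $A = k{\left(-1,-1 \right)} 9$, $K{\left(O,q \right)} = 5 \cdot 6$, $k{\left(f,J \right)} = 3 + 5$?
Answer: $5400$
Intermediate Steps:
$k{\left(f,J \right)} = 8$
$K{\left(O,q \right)} = 30$
$A = 72$ ($A = 8 \cdot 9 = 72$)
$K{\left(-10,11 \right)} \left(108 + A\right) = 30 \left(108 + 72\right) = 30 \cdot 180 = 5400$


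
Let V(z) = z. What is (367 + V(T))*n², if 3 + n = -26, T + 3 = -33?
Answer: 278371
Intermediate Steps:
T = -36 (T = -3 - 33 = -36)
n = -29 (n = -3 - 26 = -29)
(367 + V(T))*n² = (367 - 36)*(-29)² = 331*841 = 278371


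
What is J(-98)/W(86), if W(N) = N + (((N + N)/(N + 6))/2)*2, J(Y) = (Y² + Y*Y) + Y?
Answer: 439530/2021 ≈ 217.48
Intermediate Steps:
J(Y) = Y + 2*Y² (J(Y) = (Y² + Y²) + Y = 2*Y² + Y = Y + 2*Y²)
W(N) = N + 2*N/(6 + N) (W(N) = N + (((2*N)/(6 + N))*(½))*2 = N + ((2*N/(6 + N))*(½))*2 = N + (N/(6 + N))*2 = N + 2*N/(6 + N))
J(-98)/W(86) = (-98*(1 + 2*(-98)))/((86*(8 + 86)/(6 + 86))) = (-98*(1 - 196))/((86*94/92)) = (-98*(-195))/((86*(1/92)*94)) = 19110/(2021/23) = 19110*(23/2021) = 439530/2021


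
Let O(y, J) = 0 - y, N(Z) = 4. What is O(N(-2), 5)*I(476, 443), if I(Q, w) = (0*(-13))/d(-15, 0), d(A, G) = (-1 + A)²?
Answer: 0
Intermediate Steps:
I(Q, w) = 0 (I(Q, w) = (0*(-13))/((-1 - 15)²) = 0/((-16)²) = 0/256 = 0*(1/256) = 0)
O(y, J) = -y
O(N(-2), 5)*I(476, 443) = -1*4*0 = -4*0 = 0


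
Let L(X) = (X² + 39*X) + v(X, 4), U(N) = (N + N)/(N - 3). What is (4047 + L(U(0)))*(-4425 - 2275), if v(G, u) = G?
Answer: -27114900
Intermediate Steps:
U(N) = 2*N/(-3 + N) (U(N) = (2*N)/(-3 + N) = 2*N/(-3 + N))
L(X) = X² + 40*X (L(X) = (X² + 39*X) + X = X² + 40*X)
(4047 + L(U(0)))*(-4425 - 2275) = (4047 + (2*0/(-3 + 0))*(40 + 2*0/(-3 + 0)))*(-4425 - 2275) = (4047 + (2*0/(-3))*(40 + 2*0/(-3)))*(-6700) = (4047 + (2*0*(-⅓))*(40 + 2*0*(-⅓)))*(-6700) = (4047 + 0*(40 + 0))*(-6700) = (4047 + 0*40)*(-6700) = (4047 + 0)*(-6700) = 4047*(-6700) = -27114900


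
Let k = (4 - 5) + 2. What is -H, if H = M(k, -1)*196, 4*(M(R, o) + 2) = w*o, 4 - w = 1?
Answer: 539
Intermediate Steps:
w = 3 (w = 4 - 1*1 = 4 - 1 = 3)
k = 1 (k = -1 + 2 = 1)
M(R, o) = -2 + 3*o/4 (M(R, o) = -2 + (3*o)/4 = -2 + 3*o/4)
H = -539 (H = (-2 + (¾)*(-1))*196 = (-2 - ¾)*196 = -11/4*196 = -539)
-H = -1*(-539) = 539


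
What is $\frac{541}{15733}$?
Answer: $\frac{541}{15733} \approx 0.034386$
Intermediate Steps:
$\frac{541}{15733}$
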